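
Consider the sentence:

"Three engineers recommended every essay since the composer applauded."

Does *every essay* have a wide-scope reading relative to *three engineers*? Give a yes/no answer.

Yes

The adjunct island is irrelevant here — *every essay* and *three engineers* are both in the matrix clause.
With no island boundary between them, the object can take inverse scope over the subject via ordinary QR within the clause.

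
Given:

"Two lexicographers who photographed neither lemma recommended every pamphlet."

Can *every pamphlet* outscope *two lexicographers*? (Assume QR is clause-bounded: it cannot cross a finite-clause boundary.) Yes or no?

The relative clause *who photographed neither lemma* modifies *two lexicographers*, but *every pamphlet* is not inside that relative clause — it is an argument of the matrix verb.
Nothing blocks QR of the lower DP to a position above the higher one, so inverse scope is available.

Yes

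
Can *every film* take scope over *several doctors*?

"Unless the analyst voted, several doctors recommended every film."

Although there is an adjunct clause, *every film* is in the main clause, not inside the adjunct.
Since no island is crossed, the inverse ordering is licensed alongside surface scope.

Yes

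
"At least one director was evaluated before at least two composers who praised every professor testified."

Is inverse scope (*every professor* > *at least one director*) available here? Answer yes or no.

No

The target quantifier *every professor* is part of the relative clause *who praised every professor*, which is itself inside the adjunct *before at least two composers who praised every professor testified*.
Two island boundaries intervene — the relative clause and the adjunct. Either alone would block QR.
So *every professor* cannot raise to a position above *at least one director*.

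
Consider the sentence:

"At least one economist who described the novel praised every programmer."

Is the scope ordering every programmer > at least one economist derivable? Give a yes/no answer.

Yes

Although the sentence contains a relative clause (*who described the novel*), *every programmer* is outside it, in the matrix VP.
Since no island is crossed, the inverse ordering is licensed alongside surface scope.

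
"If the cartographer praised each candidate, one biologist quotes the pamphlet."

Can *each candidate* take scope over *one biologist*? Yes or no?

The target quantifier *each candidate* is part of the adjunct clause *if the cartographer praised each candidate*.
Since the clause is an adjunct (not a complement), the Adjunct Condition blocks QR across its edge.
*each candidate* is confined to the island and cannot take scope over *one biologist*.

No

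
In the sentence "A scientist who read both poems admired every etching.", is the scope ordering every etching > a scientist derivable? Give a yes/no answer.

The relative clause *who read both poems* modifies *a scientist*, but *every etching* is not inside that relative clause — it is an argument of the matrix verb.
With no island boundary between them, the object can take inverse scope over the subject via ordinary QR within the clause.
The sentence is scopally ambiguous between *a scientist* > *every etching* and *every etching* > *a scientist*.

Yes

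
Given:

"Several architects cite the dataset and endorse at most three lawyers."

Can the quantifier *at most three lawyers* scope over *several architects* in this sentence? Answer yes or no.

No

*at most three lawyers* is embedded in one conjunct of the coordinate structure (*endorse at most three lawyers*).
QR out of a conjunct would have to apply non-ATB, which the CSC forbids.
So the wide-scope reading for *at most three lawyers* is blocked.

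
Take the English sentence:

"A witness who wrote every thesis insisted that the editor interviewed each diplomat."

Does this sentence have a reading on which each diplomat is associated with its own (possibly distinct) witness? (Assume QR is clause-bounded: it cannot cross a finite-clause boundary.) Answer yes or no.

No

The paraphrase describes the scope ordering *each diplomat* > *a witness*.
Structurally, *each diplomat* is inside the finite complement clause *that the editor interviewed each diplomat*.
QR is clause-bounded, so the finite complement is a scope island for the embedded quantifier.
*each diplomat* > *a witness* would require crossing that boundary, which is illicit.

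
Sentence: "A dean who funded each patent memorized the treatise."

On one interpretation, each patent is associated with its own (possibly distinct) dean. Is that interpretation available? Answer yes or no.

The described interpretation is the *each patent* > *a dean* scoping.
*each patent* occurs within the relative clause *who funded each patent*.
Quantifiers inside a relative clause are trapped there; the RC boundary blocks QR.
So *each patent* cannot raise high enough to outscope *a dean*; only the surface ordering *a dean* > *each patent* is available.
(Only the surface reading survives: one fixed dean with respect to all the relevant patents.)

No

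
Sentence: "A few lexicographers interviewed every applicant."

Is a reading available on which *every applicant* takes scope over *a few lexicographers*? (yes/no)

*every applicant* and *a few lexicographers* are in the same minimal clause.
QR within a single clause is free, so the lower quantifier may take scope over the higher one.

Yes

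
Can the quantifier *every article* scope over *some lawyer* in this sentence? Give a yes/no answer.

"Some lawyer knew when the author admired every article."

No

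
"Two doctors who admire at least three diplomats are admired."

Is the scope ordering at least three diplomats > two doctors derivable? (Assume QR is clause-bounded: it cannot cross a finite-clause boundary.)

Structurally, *at least three diplomats* is inside the relative clause *who admire at least three diplomats*.
A relative clause is a scope island — quantifier raising cannot cross its boundary.
*at least three diplomats* > *two doctors* would require crossing that boundary, which is illicit.

No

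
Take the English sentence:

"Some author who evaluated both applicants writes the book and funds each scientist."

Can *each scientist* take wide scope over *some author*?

No

*each scientist* occurs within one conjunct of the coordinate structure (*funds each scientist*).
The Coordinate Structure Constraint blocks movement (including QR) out of a single conjunct.
Hence only narrow scope for *each scientist* (under *some author*) survives.
(Only the surface reading survives: one fixed author with respect to all the relevant scientists.)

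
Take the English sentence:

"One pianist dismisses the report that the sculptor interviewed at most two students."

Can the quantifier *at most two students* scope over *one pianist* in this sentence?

*at most two students* is embedded in the complex NP *the report that the sculptor interviewed at most two students*.
The complex NP is opaque for QR — the quantifier is frozen inside the noun's complement.
There is no licit LF on which *at most two students* c-commands *one pianist*.
(Only the surface reading survives: one fixed pianist with respect to all the relevant students.)

No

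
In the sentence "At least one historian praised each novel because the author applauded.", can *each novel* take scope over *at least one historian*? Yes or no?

The adjunct clause does not contain *each novel*, which is the matrix object.
QR within a single clause is free, so the lower quantifier may take scope over the higher one.

Yes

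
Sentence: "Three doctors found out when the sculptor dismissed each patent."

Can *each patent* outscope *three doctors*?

Structurally, *each patent* is inside the embedded question *when the sculptor dismissed each patent*.
QR across an interrogative CP boundary is ruled out as a wh-island violation.
*each patent* is confined to the island and cannot take scope over *three doctors*.

No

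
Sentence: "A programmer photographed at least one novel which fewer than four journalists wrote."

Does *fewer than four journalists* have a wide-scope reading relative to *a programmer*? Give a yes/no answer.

No

Structurally, *fewer than four journalists* is inside the relative clause *which fewer than four journalists wrote* modifying *at least one novel*.
Relative clauses are scope islands: a quantifier cannot QR out of a relative clause to take scope in the matrix clause.
So *fewer than four journalists* cannot raise to a position above *a programmer*.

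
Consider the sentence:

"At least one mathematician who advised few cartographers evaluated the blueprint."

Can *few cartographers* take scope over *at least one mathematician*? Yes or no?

No

The target quantifier *few cartographers* is part of the relative clause *who advised few cartographers*.
Quantifiers inside a relative clause are trapped there; the RC boundary blocks QR.
The inverse ordering *few cartographers* > *at least one mathematician* is therefore underivable.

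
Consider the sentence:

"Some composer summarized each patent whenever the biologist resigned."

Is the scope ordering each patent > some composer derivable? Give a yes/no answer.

*each patent* is a matrix argument; the adjunct is an island but the target quantifier is outside it.
Nothing blocks QR of the lower DP to a position above the higher one, so inverse scope is available.

Yes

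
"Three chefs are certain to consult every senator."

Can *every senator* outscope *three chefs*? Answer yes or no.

Yes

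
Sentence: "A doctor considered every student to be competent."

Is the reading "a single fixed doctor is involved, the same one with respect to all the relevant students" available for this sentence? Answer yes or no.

This is the *a doctor* > *every student* reading.
Nothing needs to raise for *a doctor* > *every student*, so no island constraint is at stake.

Yes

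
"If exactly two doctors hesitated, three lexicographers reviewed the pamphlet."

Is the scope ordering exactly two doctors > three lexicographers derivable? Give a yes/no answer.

No

*exactly two doctors* occurs within the adjunct clause *if exactly two doctors hesitated*.
The adjunct-island constraint bars QR out of an adverbial clause.
So *exactly two doctors* cannot raise to a position above *three lexicographers*.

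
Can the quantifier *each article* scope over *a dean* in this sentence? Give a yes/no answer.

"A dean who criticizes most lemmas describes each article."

The RC *who criticizes most lemmas* is an island, but *each article* is not inside it — it is the matrix object, a clausemate of *a dean*.
With no island boundary between them, the object can take inverse scope over the subject via ordinary QR within the clause.

Yes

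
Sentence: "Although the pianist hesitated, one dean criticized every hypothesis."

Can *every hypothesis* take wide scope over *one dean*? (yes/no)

Yes

Neither queried DP is inside the adjunct, so the adjunct-island constraint does not apply.
Clause-internal QR can adjoin the lower DP above the subject, yielding the inverse reading.
So *every hypothesis* > *one dean* is among the available readings.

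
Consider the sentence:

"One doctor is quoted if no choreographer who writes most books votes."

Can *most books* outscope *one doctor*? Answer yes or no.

No

Structurally, *most books* is inside the relative clause *who writes most books*, which is itself inside the adjunct *if no choreographer who writes most books votes*.
Two island boundaries intervene — the relative clause and the adjunct. Either alone would block QR.
*most books* is confined to the island and cannot take scope over *one doctor*.
(Only the surface reading survives: one fixed doctor with respect to all the relevant books.)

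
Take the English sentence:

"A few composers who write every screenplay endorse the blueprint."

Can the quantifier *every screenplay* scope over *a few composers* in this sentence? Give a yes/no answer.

No

*every screenplay* is embedded in the relative clause *who write every screenplay*.
Relative clauses are scope islands: a quantifier cannot QR out of a relative clause to take scope in the matrix clause.
*every screenplay* > *a few composers* would require crossing that boundary, which is illicit.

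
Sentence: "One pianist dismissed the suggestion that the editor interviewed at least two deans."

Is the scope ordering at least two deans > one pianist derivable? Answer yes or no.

*at least two deans* occurs within the complex NP *the suggestion that the editor interviewed at least two deans*.
The complex NP is opaque for QR — the quantifier is frozen inside the noun's complement.
So *at least two deans* cannot raise high enough to outscope *one pianist*; only the surface ordering *one pianist* > *at least two deans* is available.

No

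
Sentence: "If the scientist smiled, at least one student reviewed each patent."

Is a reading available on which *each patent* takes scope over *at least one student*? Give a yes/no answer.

Yes

The adjunct clause does not contain *each patent*, which is the matrix object.
QR within a single clause is free, so the lower quantifier may take scope over the higher one.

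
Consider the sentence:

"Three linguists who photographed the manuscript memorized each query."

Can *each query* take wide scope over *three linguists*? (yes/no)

The RC *who photographed the manuscript* is an island, but *each query* is not inside it — it is the matrix object, a clausemate of *three linguists*.
Since no island is crossed, the inverse ordering is licensed alongside surface scope.
Both orderings are possible: *three linguists* > *each query* and *each query* > *three linguists*.

Yes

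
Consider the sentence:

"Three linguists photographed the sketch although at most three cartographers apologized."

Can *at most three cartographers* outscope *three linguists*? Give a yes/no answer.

The target quantifier *at most three cartographers* is part of the adjunct clause *although at most three cartographers apologized*.
Scope out of an adjunct clause is unavailable: QR respects the adjunct-island constraint.
So the wide-scope reading for *at most three cartographers* is blocked.

No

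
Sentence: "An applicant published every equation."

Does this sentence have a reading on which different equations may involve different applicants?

Yes

The paraphrase describes the scope ordering *every equation* > *an applicant*.
*every equation* and *an applicant* are in the same minimal clause.
QR within a single clause is free, so the lower quantifier may take scope over the higher one.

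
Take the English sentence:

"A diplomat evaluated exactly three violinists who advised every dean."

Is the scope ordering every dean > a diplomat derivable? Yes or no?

No

*every dean* sits inside the relative clause *who advised every dean* modifying *exactly three violinists*.
Relative clauses block scope extraction: QR cannot target a position outside the modified NP.
*every dean* is confined to the island and cannot take scope over *a diplomat*.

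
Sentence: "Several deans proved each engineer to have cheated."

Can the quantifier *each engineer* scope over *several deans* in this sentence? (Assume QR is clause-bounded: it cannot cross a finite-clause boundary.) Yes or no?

Yes

ECM infinitives lack a CP barrier, so *each engineer* can QR over the matrix subject *several deans*.
Ordinary QR to a clause-peripheral position gives the wide-scope LF for the lower DP.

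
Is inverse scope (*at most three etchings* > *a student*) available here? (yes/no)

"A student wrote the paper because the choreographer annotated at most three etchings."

The DP *at most three etchings* is contained in the adjunct clause *because the choreographer annotated at most three etchings*.
Since the clause is an adjunct (not a complement), the Adjunct Condition blocks QR across its edge.
The inverse ordering *at most three etchings* > *a student* is therefore underivable.

No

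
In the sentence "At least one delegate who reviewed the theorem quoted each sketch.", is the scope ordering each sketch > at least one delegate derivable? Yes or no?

Yes

The RC *who reviewed the theorem* is an island, but *each sketch* is not inside it — it is the matrix object, a clausemate of *at least one delegate*.
With no island boundary between them, the object can take inverse scope over the subject via ordinary QR within the clause.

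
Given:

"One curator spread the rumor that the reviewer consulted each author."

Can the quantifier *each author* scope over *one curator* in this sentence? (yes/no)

No

*each author* is embedded in the complex NP *the rumor that the reviewer consulted each author*.
Noun-complement clauses are scope islands (the Complex NP Constraint): a quantifier inside one cannot scope into the matrix.
The inverse ordering *each author* > *one curator* is therefore underivable.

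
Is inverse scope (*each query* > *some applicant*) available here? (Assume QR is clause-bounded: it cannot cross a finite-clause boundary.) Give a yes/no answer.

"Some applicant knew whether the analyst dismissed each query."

*each query* is embedded in the embedded question *whether the analyst dismissed each query*.
Embedded wh-clauses are opaque for QR, so the quantifier stays inside the question.
So *each query* cannot raise high enough to outscope *some applicant*; only the surface ordering *some applicant* > *each query* is available.
(Only the surface reading survives: one fixed applicant with respect to all the relevant queries.)

No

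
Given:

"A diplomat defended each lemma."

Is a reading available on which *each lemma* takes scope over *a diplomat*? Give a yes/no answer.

*a diplomat* and *each lemma* are co-arguments of the matrix verb, with nothing but a clause-internal boundary between them.
QR within a single clause is free, so the lower quantifier may take scope over the higher one.

Yes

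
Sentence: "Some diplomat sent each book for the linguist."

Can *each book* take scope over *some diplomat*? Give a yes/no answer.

Yes

Both DPs are arguments of the same predicate; there is no clause or island boundary between them.
With no island boundary between them, the object can take inverse scope over the subject via ordinary QR within the clause.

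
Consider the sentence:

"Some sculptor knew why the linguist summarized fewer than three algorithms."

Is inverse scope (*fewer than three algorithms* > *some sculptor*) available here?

No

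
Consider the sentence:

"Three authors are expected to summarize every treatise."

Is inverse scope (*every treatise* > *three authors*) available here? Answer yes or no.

Yes

Raising constructions are monoclausal for scope purposes; *every treatise* is not separated from *three authors* by any island.
Clause-internal QR can adjoin the lower DP above the subject, yielding the inverse reading.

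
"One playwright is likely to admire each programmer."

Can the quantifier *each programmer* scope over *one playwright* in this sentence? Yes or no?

*each programmer* is inside a raising infinitive, which is transparent to QR (no CP barrier), so it behaves as a matrix argument.
Since no island is crossed, the inverse ordering is licensed alongside surface scope.
Both orderings are possible: *one playwright* > *each programmer* and *each programmer* > *one playwright*.

Yes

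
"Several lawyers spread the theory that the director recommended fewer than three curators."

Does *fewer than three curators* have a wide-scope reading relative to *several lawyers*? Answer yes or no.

No

*fewer than three curators* sits inside the complex NP *the theory that the director recommended fewer than three curators*.
Noun-complement clauses are scope islands (the Complex NP Constraint): a quantifier inside one cannot scope into the matrix.
There is no licit LF on which *fewer than three curators* c-commands *several lawyers*.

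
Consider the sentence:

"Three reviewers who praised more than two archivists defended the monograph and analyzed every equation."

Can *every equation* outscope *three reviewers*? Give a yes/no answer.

*every equation* occurs within one conjunct of the coordinate structure (*analyzed every equation*).
A quantifier cannot raise out of one conjunct of a coordination across the whole coordinate structure — the CSC applies to QR.
So *every equation* cannot raise to a position above *three reviewers*.

No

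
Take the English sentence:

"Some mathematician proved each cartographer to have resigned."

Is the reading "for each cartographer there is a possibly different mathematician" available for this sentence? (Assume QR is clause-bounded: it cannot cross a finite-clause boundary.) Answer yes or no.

Yes

That reading corresponds to *each cartographer* > *some mathematician*.
The ECM infinitive is scope-transparent — *each cartographer* is free to raise above *some mathematician*.
Ordinary QR to a clause-peripheral position gives the wide-scope LF for the lower DP.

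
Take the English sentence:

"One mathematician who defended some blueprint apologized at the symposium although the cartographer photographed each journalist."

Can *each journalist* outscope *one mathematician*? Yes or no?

No

The DP *each journalist* is contained in the adjunct clause *although the cartographer photographed each journalist*.
Adverbial clauses are not L-marked, so they are barriers for QR — the quantifier cannot escape the adjunct.
Hence only narrow scope for *each journalist* (under *one mathematician*) survives.
(Only the surface reading survives: one fixed mathematician with respect to all the relevant journalists.)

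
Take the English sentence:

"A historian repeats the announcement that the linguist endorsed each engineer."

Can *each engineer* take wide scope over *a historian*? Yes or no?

*each engineer* is embedded in the complex NP *the announcement that the linguist endorsed each engineer*.
The complex NP is opaque for QR — the quantifier is frozen inside the noun's complement.
So *each engineer* cannot raise high enough to outscope *a historian*; only the surface ordering *a historian* > *each engineer* is available.

No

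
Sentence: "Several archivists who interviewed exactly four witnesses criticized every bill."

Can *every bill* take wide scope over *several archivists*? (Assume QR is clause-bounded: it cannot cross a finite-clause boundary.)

*every bill* is a matrix argument; only *several archivists* is modified by the relative clause *who interviewed exactly four witnesses*, so the RC island is irrelevant to the target quantifier.
Since no island is crossed, the inverse ordering is licensed alongside surface scope.
Both orderings are possible: *several archivists* > *every bill* and *every bill* > *several archivists*.

Yes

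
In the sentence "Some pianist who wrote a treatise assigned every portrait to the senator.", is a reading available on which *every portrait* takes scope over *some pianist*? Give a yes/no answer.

Although the sentence contains a relative clause (*who wrote a treatise*), *every portrait* is outside it, in the matrix VP.
With no island boundary between them, the object can take inverse scope over the subject via ordinary QR within the clause.

Yes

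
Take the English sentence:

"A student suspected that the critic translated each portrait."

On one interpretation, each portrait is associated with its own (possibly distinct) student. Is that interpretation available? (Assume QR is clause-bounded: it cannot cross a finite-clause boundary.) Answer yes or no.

No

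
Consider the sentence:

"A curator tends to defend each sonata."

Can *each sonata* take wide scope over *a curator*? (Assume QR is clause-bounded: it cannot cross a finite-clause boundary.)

Infinitival complements of raising predicates do not block QR; *each sonata* and *a curator* are effectively clausemates.
No island intervenes, so both surface and inverse scope are derivable.
The sentence is scopally ambiguous between *a curator* > *each sonata* and *each sonata* > *a curator*.

Yes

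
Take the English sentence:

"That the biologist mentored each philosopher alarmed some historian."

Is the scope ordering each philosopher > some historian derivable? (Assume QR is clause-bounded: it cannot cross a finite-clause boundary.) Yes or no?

*each philosopher* sits inside the sentential subject *that the biologist mentored each philosopher*.
Sentential subjects are islands: a quantifier inside the subject clause cannot raise over the matrix predicate.
So the wide-scope reading for *each philosopher* is blocked.

No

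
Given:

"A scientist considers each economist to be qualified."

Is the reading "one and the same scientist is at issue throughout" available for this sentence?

Yes

That reading corresponds to *a scientist* > *each economist*.
Nothing needs to raise for *a scientist* > *each economist*, so no island constraint is at stake.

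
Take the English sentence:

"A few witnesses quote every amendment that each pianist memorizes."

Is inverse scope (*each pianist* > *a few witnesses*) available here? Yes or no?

No

*each pianist* occurs within the relative clause *that each pianist memorizes* modifying *every amendment*.
Relative clauses are scope islands: a quantifier cannot QR out of a relative clause to take scope in the matrix clause.
The inverse ordering *each pianist* > *a few witnesses* is therefore underivable.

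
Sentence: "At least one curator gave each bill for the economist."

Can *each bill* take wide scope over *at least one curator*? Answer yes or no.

*at least one curator* and *each bill* are co-arguments of the matrix verb, with nothing but a clause-internal boundary between them.
Ordinary QR to a clause-peripheral position gives the wide-scope LF for the lower DP.

Yes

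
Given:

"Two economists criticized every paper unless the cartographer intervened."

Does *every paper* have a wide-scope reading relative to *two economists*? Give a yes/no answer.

Yes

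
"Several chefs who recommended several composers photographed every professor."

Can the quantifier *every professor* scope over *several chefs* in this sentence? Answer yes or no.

Yes

The relative clause *who recommended several composers* modifies *several chefs*, but *every professor* is not inside that relative clause — it is an argument of the matrix verb.
Since no island is crossed, the inverse ordering is licensed alongside surface scope.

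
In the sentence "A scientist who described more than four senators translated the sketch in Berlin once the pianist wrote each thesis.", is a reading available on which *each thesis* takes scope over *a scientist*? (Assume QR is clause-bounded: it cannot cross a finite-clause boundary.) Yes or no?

No

*each thesis* occurs within the adjunct clause *once the pianist wrote each thesis*.
Adjunct clauses are scope islands: a quantifier inside an adjunct cannot raise into the matrix clause.
The inverse ordering *each thesis* > *a scientist* is therefore underivable.
(Only the surface reading survives: one fixed scientist with respect to all the relevant theses.)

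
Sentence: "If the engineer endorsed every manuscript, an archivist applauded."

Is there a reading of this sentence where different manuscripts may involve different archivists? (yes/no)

No

This is the *every manuscript* > *an archivist* reading.
*every manuscript* occurs within the adjunct clause *if the engineer endorsed every manuscript*.
Adverbial clauses are not L-marked, so they are barriers for QR — the quantifier cannot escape the adjunct.
*every manuscript* > *an archivist* would require crossing that boundary, which is illicit.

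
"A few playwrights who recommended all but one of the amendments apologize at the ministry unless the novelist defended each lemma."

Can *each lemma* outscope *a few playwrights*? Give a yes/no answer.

No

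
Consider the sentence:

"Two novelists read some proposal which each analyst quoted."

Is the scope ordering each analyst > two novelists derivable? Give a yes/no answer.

No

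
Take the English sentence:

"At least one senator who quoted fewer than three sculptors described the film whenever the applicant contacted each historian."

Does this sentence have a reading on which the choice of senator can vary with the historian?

That reading corresponds to *each historian* > *at least one senator*.
*each historian* sits inside the adjunct clause *whenever the applicant contacted each historian*.
Adjuncts are opaque for quantifier raising; a quantifier in an adjunct stays inside it.
*each historian* is confined to the island and cannot take scope over *at least one senator*.
(Only the surface reading survives: one fixed senator with respect to all the relevant historians.)

No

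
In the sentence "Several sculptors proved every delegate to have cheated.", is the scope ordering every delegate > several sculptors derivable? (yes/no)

Yes

ECM infinitives lack a CP barrier, so *every delegate* can QR over the matrix subject *several sculptors*.
Clause-internal QR can adjoin the lower DP above the subject, yielding the inverse reading.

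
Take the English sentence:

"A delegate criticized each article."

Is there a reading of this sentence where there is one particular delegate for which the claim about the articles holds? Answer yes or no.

Yes

The described interpretation is the *a delegate* > *each article* scoping.
Surface scope (*a delegate* > *each article*) is always derivable; islands only block QR, not in-situ interpretation.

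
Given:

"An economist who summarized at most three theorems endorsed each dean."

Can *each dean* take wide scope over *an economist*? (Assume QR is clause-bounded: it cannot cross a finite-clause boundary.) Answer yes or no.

The RC *who summarized at most three theorems* is an island, but *each dean* is not inside it — it is the matrix object, a clausemate of *an economist*.
Since no island is crossed, the inverse ordering is licensed alongside surface scope.
Both orderings are possible: *an economist* > *each dean* and *each dean* > *an economist*.

Yes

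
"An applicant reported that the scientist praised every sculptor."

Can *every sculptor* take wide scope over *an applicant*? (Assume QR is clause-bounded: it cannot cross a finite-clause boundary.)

No

Structurally, *every sculptor* is inside the finite complement clause *that the scientist praised every sculptor*.
QR is clause-bounded, so the finite complement is a scope island for the embedded quantifier.
*every sculptor* > *an applicant* would require crossing that boundary, which is illicit.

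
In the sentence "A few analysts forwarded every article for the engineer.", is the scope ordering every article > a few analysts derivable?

Yes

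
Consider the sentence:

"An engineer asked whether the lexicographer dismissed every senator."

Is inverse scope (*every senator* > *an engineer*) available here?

No

Structurally, *every senator* is inside the embedded question *whether the lexicographer dismissed every senator*.
An indirect question is a wh-island; the filled [Spec,CP] blocks QR across the CP edge.
So *every senator* cannot raise high enough to outscope *an engineer*; only the surface ordering *an engineer* > *every senator* is available.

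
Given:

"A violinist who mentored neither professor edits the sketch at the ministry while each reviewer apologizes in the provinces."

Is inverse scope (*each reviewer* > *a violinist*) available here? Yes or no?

Structurally, *each reviewer* is inside the adjunct clause *while each reviewer apologizes in the provinces*.
Scope out of an adjunct clause is unavailable: QR respects the adjunct-island constraint.
So the wide-scope reading for *each reviewer* is blocked.
(Only the surface reading survives: one fixed violinist with respect to all the relevant reviewers.)

No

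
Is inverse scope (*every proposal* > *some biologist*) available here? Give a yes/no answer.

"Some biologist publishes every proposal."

Yes

*some biologist* and *every proposal* are co-arguments of the matrix verb, with nothing but a clause-internal boundary between them.
No island intervenes, so both surface and inverse scope are derivable.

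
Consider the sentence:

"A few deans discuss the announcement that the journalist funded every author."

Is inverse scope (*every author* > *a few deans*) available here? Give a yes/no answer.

No

Structurally, *every author* is inside the complex NP *the announcement that the journalist funded every author*.
Noun-complement clauses are scope islands (the Complex NP Constraint): a quantifier inside one cannot scope into the matrix.
*every author* is confined to the island and cannot take scope over *a few deans*.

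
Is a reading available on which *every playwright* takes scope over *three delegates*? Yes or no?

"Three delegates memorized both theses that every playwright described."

Structurally, *every playwright* is inside the relative clause *that every playwright described* modifying *both theses*.
Quantifiers inside a relative clause are trapped there; the RC boundary blocks QR.
*every playwright* is confined to the island and cannot take scope over *three delegates*.

No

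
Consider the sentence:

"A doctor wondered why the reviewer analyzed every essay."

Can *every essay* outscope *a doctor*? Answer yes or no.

No

*every essay* occurs within the embedded question *why the reviewer analyzed every essay*.
QR across an interrogative CP boundary is ruled out as a wh-island violation.
There is no licit LF on which *every essay* c-commands *a doctor*.
(Only the surface reading survives: one fixed doctor with respect to all the relevant essays.)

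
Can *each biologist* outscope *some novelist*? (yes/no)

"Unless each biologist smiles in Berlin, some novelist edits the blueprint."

The DP *each biologist* is contained in the adjunct clause *unless each biologist smiles in Berlin*.
Since the clause is an adjunct (not a complement), the Adjunct Condition blocks QR across its edge.
So the wide-scope reading for *each biologist* is blocked.

No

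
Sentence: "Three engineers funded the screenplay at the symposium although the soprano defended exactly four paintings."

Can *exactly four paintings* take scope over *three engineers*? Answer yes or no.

No

The DP *exactly four paintings* is contained in the adjunct clause *although the soprano defended exactly four paintings*.
Adjuncts are opaque for quantifier raising; a quantifier in an adjunct stays inside it.
There is no licit LF on which *exactly four paintings* c-commands *three engineers*.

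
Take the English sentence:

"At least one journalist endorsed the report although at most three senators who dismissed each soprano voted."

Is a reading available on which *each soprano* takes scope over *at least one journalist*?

No

The DP *each soprano* is contained in the relative clause *who dismissed each soprano*, which is itself inside the adjunct *although at most three senators who dismissed each soprano voted*.
Both the relative clause and the enclosing adjunct are scope islands; QR cannot cross either.
*each soprano* is confined to the island and cannot take scope over *at least one journalist*.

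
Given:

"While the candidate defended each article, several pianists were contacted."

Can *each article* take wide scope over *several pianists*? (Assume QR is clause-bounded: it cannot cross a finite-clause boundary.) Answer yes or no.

Structurally, *each article* is inside the adjunct clause *while the candidate defended each article*.
Since the clause is an adjunct (not a complement), the Adjunct Condition blocks QR across its edge.
So the wide-scope reading for *each article* is blocked.

No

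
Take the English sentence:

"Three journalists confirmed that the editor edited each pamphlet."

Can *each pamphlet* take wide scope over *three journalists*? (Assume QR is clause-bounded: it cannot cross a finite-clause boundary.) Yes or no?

*each pamphlet* sits inside the finite complement clause *that the editor edited each pamphlet*.
Given the clause-boundedness assumption, QR cannot cross the finite CP into the matrix.
So *each pamphlet* cannot raise to a position above *three journalists*.

No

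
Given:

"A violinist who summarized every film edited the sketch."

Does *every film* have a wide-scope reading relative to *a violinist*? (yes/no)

No

The DP *every film* is contained in the relative clause *who summarized every film*.
Quantifiers inside a relative clause are trapped there; the RC boundary blocks QR.
Hence only narrow scope for *every film* (under *a violinist*) survives.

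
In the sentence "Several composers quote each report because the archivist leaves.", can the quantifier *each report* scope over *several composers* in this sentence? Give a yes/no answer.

*each report* is a matrix argument; the adjunct is an island but the target quantifier is outside it.
With no island boundary between them, the object can take inverse scope over the subject via ordinary QR within the clause.
So *each report* > *several composers* is among the available readings.

Yes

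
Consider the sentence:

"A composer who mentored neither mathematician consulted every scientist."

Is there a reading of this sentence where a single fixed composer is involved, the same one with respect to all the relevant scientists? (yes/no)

The described interpretation is the *a composer* > *every scientist* scoping.
That is the surface-scope ordering, which is always one of the available readings — island constraints only ever restrict inverse scope.

Yes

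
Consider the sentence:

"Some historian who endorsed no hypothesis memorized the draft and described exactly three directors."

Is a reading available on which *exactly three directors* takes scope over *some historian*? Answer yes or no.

*exactly three directors* is embedded in one conjunct of the coordinate structure (*described exactly three directors*).
A quantifier cannot raise out of one conjunct of a coordination across the whole coordinate structure — the CSC applies to QR.
So *exactly three directors* cannot raise high enough to outscope *some historian*; only the surface ordering *some historian* > *exactly three directors* is available.
(Only the surface reading survives: one fixed historian with respect to all the relevant directors.)

No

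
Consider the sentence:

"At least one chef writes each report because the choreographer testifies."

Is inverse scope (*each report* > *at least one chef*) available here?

Yes

Neither queried DP is inside the adjunct, so the adjunct-island constraint does not apply.
Ordinary QR to a clause-peripheral position gives the wide-scope LF for the lower DP.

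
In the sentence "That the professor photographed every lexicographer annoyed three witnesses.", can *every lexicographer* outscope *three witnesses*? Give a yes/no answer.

The DP *every lexicographer* is contained in the sentential subject *that the professor photographed every lexicographer*.
The subject-island constraint blocks QR out of a clausal subject.
There is no licit LF on which *every lexicographer* c-commands *three witnesses*.

No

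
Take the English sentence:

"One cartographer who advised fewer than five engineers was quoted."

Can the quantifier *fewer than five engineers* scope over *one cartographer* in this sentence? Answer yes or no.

No

Structurally, *fewer than five engineers* is inside the relative clause *who advised fewer than five engineers*.
Quantifiers inside a relative clause are trapped there; the RC boundary blocks QR.
Hence only narrow scope for *fewer than five engineers* (under *one cartographer*) survives.
(Only the surface reading survives: one fixed cartographer with respect to all the relevant engineers.)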